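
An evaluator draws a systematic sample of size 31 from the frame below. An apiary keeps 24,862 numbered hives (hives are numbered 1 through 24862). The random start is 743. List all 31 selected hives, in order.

k = N/n = 24862/31 = 802
hive 1: 743
hive 2: 743 + 802 = 1545
hive 3: 1545 + 802 = 2347
hive 4: 2347 + 802 = 3149
hive 5: 3149 + 802 = 3951
hive 6: 3951 + 802 = 4753
hive 7: 4753 + 802 = 5555
hive 8: 5555 + 802 = 6357
hive 9: 6357 + 802 = 7159
hive 10: 7159 + 802 = 7961
hive 11: 7961 + 802 = 8763
hive 12: 8763 + 802 = 9565
hive 13: 9565 + 802 = 10367
hive 14: 10367 + 802 = 11169
hive 15: 11169 + 802 = 11971
hive 16: 11971 + 802 = 12773
hive 17: 12773 + 802 = 13575
hive 18: 13575 + 802 = 14377
hive 19: 14377 + 802 = 15179
hive 20: 15179 + 802 = 15981
hive 21: 15981 + 802 = 16783
hive 22: 16783 + 802 = 17585
hive 23: 17585 + 802 = 18387
hive 24: 18387 + 802 = 19189
hive 25: 19189 + 802 = 19991
hive 26: 19991 + 802 = 20793
hive 27: 20793 + 802 = 21595
hive 28: 21595 + 802 = 22397
hive 29: 22397 + 802 = 23199
hive 30: 23199 + 802 = 24001
hive 31: 24001 + 802 = 24803

743, 1545, 2347, 3149, 3951, 4753, 5555, 6357, 7159, 7961, 8763, 9565, 10367, 11169, 11971, 12773, 13575, 14377, 15179, 15981, 16783, 17585, 18387, 19189, 19991, 20793, 21595, 22397, 23199, 24001, 24803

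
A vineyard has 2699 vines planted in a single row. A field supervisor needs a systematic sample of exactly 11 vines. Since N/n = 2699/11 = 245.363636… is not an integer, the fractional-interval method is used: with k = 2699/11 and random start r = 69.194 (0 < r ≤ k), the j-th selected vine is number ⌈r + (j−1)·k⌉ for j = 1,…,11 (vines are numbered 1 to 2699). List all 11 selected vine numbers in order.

70, 315, 560, 806, 1051, 1297, 1542, 1787, 2033, 2278, 2523

j=1: r + 0k = 69.194 → ⌈·⌉ = 70
j=2: r + 1k = 314.557636… → ⌈·⌉ = 315
j=3: r + 2k = 559.921272… → ⌈·⌉ = 560
j=4: r + 3k = 805.284909… → ⌈·⌉ = 806
j=5: r + 4k = 1050.648545… → ⌈·⌉ = 1051
j=6: r + 5k = 1296.012181… → ⌈·⌉ = 1297
j=7: r + 6k = 1541.375818… → ⌈·⌉ = 1542
j=8: r + 7k = 1786.739454… → ⌈·⌉ = 1787
j=9: r + 8k = 2032.103090… → ⌈·⌉ = 2033
j=10: r + 9k = 2277.466727… → ⌈·⌉ = 2278
j=11: r + 10k = 2522.830363… → ⌈·⌉ = 2523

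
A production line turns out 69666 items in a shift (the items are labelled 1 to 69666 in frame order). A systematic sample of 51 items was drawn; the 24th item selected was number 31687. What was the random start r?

k = 69666/51 = 1366
r = 31687 − (24−1)×1366 = 31687 − 31418 = 269

269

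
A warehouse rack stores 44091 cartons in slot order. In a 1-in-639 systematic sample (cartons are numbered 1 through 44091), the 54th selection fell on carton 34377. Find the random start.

510

k = 639
r = 34377 − (54−1)×639 = 34377 − 33867 = 510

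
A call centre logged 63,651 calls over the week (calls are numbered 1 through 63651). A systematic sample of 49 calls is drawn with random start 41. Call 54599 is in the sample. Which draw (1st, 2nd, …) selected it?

43

k = 63651/49 = 1299
position = (54599 − 41)/1299 + 1 = 54558/1299 + 1 = 42 + 1 = 43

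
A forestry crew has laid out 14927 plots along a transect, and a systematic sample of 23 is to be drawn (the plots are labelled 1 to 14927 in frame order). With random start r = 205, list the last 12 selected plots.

7344, 7993, 8642, 9291, 9940, 10589, 11238, 11887, 12536, 13185, 13834, 14483

k = N/n = 14927/23 = 649
12th selection = 205 + 11×649 = 7344
13th: 7344 + 649 = 7993
14th: 7993 + 649 = 8642
15th: 8642 + 649 = 9291
16th: 9291 + 649 = 9940
17th: 9940 + 649 = 10589
18th: 10589 + 649 = 11238
19th: 11238 + 649 = 11887
20th: 11887 + 649 = 12536
21st: 12536 + 649 = 13185
22nd: 13185 + 649 = 13834
23rd: 13834 + 649 = 14483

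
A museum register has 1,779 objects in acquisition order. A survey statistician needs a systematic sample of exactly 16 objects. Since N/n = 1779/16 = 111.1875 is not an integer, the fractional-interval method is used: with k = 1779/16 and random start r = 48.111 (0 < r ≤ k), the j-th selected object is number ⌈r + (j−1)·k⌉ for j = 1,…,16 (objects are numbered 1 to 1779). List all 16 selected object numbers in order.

j=1: r + 0k = 48.111 → ⌈·⌉ = 49
j=2: r + 1k = 159.2985 → ⌈·⌉ = 160
j=3: r + 2k = 270.486 → ⌈·⌉ = 271
j=4: r + 3k = 381.6735 → ⌈·⌉ = 382
j=5: r + 4k = 492.861 → ⌈·⌉ = 493
j=6: r + 5k = 604.0485 → ⌈·⌉ = 605
j=7: r + 6k = 715.236 → ⌈·⌉ = 716
j=8: r + 7k = 826.4235 → ⌈·⌉ = 827
j=9: r + 8k = 937.611 → ⌈·⌉ = 938
j=10: r + 9k = 1048.7985 → ⌈·⌉ = 1049
j=11: r + 10k = 1159.986 → ⌈·⌉ = 1160
j=12: r + 11k = 1271.1735 → ⌈·⌉ = 1272
j=13: r + 12k = 1382.361 → ⌈·⌉ = 1383
j=14: r + 13k = 1493.5485 → ⌈·⌉ = 1494
j=15: r + 14k = 1604.736 → ⌈·⌉ = 1605
j=16: r + 15k = 1715.9235 → ⌈·⌉ = 1716

49, 160, 271, 382, 493, 605, 716, 827, 938, 1049, 1160, 1272, 1383, 1494, 1605, 1716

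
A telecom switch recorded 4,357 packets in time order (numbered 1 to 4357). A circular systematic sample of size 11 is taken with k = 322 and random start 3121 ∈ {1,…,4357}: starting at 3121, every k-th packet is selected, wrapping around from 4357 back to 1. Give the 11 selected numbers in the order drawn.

3121, 3443, 3765, 4087, 52, 374, 696, 1018, 1340, 1662, 1984

Selection 1: 3121
Selection 2: 3121 + 322 = 3443
Selection 3: 3443 + 322 = 3765
Selection 4: 3765 + 322 = 4087
Selection 5: 4087 + 322 = 4409 → 4409 − 4357 = 52
Selection 6: 52 + 322 = 374
Selection 7: 374 + 322 = 696
Selection 8: 696 + 322 = 1018
Selection 9: 1018 + 322 = 1340
Selection 10: 1340 + 322 = 1662
Selection 11: 1662 + 322 = 1984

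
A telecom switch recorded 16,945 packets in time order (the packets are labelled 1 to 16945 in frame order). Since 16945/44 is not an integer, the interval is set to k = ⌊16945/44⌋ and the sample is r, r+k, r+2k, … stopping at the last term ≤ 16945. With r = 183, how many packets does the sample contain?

k = ⌊16945/44⌋ = 385
Achieved size = ⌊(16945 − 183)/385⌋ + 1 = ⌊16762/385⌋ + 1 = 43 + 1 = 44
(last selection: 183 + 43×385 = 16738 ≤ 16945; next would be 17123 > 16945)

44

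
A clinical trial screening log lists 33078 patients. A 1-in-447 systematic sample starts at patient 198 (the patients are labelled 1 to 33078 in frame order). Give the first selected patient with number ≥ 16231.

k = 447
Steps past start: ⌈(16231 − 198)/447⌉ = ⌈16033/447⌉ = 36
Selected patient: 198 + 36×447 = 16290

16290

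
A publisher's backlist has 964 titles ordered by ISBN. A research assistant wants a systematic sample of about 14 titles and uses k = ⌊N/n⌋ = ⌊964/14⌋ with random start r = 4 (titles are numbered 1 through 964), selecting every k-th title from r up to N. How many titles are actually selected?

15

k = ⌊964/14⌋ = 68
Achieved size = ⌊(964 − 4)/68⌋ + 1 = ⌊960/68⌋ + 1 = 14 + 1 = 15
(last selection: 4 + 14×68 = 956 ≤ 964; next would be 1024 > 964)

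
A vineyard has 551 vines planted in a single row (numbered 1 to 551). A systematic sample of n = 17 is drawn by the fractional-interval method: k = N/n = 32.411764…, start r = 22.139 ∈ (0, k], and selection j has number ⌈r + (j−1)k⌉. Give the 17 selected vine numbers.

23, 55, 87, 120, 152, 185, 217, 250, 282, 314, 347, 379, 412, 444, 476, 509, 541

j=1: r + 0k = 22.139 → ⌈·⌉ = 23
j=2: r + 1k = 54.550764… → ⌈·⌉ = 55
j=3: r + 2k = 86.962529… → ⌈·⌉ = 87
j=4: r + 3k = 119.374294… → ⌈·⌉ = 120
j=5: r + 4k = 151.786058… → ⌈·⌉ = 152
j=6: r + 5k = 184.197823… → ⌈·⌉ = 185
j=7: r + 6k = 216.609588… → ⌈·⌉ = 217
j=8: r + 7k = 249.021352… → ⌈·⌉ = 250
j=9: r + 8k = 281.433117… → ⌈·⌉ = 282
j=10: r + 9k = 313.844882… → ⌈·⌉ = 314
j=11: r + 10k = 346.256647… → ⌈·⌉ = 347
j=12: r + 11k = 378.668411… → ⌈·⌉ = 379
j=13: r + 12k = 411.080176… → ⌈·⌉ = 412
j=14: r + 13k = 443.491941… → ⌈·⌉ = 444
j=15: r + 14k = 475.903705… → ⌈·⌉ = 476
j=16: r + 15k = 508.315470… → ⌈·⌉ = 509
j=17: r + 16k = 540.727235… → ⌈·⌉ = 541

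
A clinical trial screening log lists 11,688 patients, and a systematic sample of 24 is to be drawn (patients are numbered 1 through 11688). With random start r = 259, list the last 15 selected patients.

k = N/n = 11688/24 = 487
10th selection = 259 + 9×487 = 4642
11th: 4642 + 487 = 5129
12th: 5129 + 487 = 5616
13th: 5616 + 487 = 6103
14th: 6103 + 487 = 6590
15th: 6590 + 487 = 7077
16th: 7077 + 487 = 7564
17th: 7564 + 487 = 8051
18th: 8051 + 487 = 8538
19th: 8538 + 487 = 9025
20th: 9025 + 487 = 9512
21st: 9512 + 487 = 9999
22nd: 9999 + 487 = 10486
23rd: 10486 + 487 = 10973
24th: 10973 + 487 = 11460

4642, 5129, 5616, 6103, 6590, 7077, 7564, 8051, 8538, 9025, 9512, 9999, 10486, 10973, 11460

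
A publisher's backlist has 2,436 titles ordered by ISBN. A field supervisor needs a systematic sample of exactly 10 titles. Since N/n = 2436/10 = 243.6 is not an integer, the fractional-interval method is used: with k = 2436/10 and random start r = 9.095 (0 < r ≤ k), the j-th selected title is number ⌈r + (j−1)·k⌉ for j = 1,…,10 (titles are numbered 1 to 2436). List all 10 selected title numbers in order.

10, 253, 497, 740, 984, 1228, 1471, 1715, 1958, 2202

j=1: r + 0k = 9.095 → ⌈·⌉ = 10
j=2: r + 1k = 252.695 → ⌈·⌉ = 253
j=3: r + 2k = 496.295 → ⌈·⌉ = 497
j=4: r + 3k = 739.895 → ⌈·⌉ = 740
j=5: r + 4k = 983.495 → ⌈·⌉ = 984
j=6: r + 5k = 1227.095 → ⌈·⌉ = 1228
j=7: r + 6k = 1470.695 → ⌈·⌉ = 1471
j=8: r + 7k = 1714.295 → ⌈·⌉ = 1715
j=9: r + 8k = 1957.895 → ⌈·⌉ = 1958
j=10: r + 9k = 2201.495 → ⌈·⌉ = 2202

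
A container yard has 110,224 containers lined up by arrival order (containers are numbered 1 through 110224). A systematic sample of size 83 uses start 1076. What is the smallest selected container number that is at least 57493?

58180

k = 110224/83 = 1328
Steps past start: ⌈(57493 − 1076)/1328⌉ = ⌈56417/1328⌉ = 43
Selected container: 1076 + 43×1328 = 58180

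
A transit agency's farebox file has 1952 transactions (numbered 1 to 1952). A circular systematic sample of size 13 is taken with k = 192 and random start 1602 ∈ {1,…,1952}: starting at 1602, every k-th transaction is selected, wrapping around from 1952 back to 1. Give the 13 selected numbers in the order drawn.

1602, 1794, 34, 226, 418, 610, 802, 994, 1186, 1378, 1570, 1762, 2

Selection 1: 1602
Selection 2: 1602 + 192 = 1794
Selection 3: 1794 + 192 = 1986 → 1986 − 1952 = 34
Selection 4: 34 + 192 = 226
Selection 5: 226 + 192 = 418
Selection 6: 418 + 192 = 610
Selection 7: 610 + 192 = 802
Selection 8: 802 + 192 = 994
Selection 9: 994 + 192 = 1186
Selection 10: 1186 + 192 = 1378
Selection 11: 1378 + 192 = 1570
Selection 12: 1570 + 192 = 1762
Selection 13: 1762 + 192 = 1954 → 1954 − 1952 = 2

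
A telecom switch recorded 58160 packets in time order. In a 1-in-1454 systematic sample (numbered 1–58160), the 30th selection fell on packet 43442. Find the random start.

1276

k = 1454
r = 43442 − (30−1)×1454 = 43442 − 42166 = 1276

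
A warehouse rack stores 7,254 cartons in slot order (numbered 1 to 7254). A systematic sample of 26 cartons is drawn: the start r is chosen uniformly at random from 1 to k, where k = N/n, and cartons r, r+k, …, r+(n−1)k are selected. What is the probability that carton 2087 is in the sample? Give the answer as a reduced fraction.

1/279

k = 7254/26 = 279.
Carton 2087 is selected iff r ≡ 2087 (mod 279); exactly one such r in {1,…,279}.
Inclusion probability = 1/279.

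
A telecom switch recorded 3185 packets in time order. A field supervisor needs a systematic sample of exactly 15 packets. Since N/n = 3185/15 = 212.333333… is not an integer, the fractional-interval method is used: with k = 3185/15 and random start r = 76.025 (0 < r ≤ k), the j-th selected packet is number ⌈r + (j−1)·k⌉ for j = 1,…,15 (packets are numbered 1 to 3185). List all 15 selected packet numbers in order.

j=1: r + 0k = 76.025 → ⌈·⌉ = 77
j=2: r + 1k = 288.358333… → ⌈·⌉ = 289
j=3: r + 2k = 500.691666… → ⌈·⌉ = 501
j=4: r + 3k = 713.025 → ⌈·⌉ = 714
j=5: r + 4k = 925.358333… → ⌈·⌉ = 926
j=6: r + 5k = 1137.691666… → ⌈·⌉ = 1138
j=7: r + 6k = 1350.025 → ⌈·⌉ = 1351
j=8: r + 7k = 1562.358333… → ⌈·⌉ = 1563
j=9: r + 8k = 1774.691666… → ⌈·⌉ = 1775
j=10: r + 9k = 1987.025 → ⌈·⌉ = 1988
j=11: r + 10k = 2199.358333… → ⌈·⌉ = 2200
j=12: r + 11k = 2411.691666… → ⌈·⌉ = 2412
j=13: r + 12k = 2624.025 → ⌈·⌉ = 2625
j=14: r + 13k = 2836.358333… → ⌈·⌉ = 2837
j=15: r + 14k = 3048.691666… → ⌈·⌉ = 3049

77, 289, 501, 714, 926, 1138, 1351, 1563, 1775, 1988, 2200, 2412, 2625, 2837, 3049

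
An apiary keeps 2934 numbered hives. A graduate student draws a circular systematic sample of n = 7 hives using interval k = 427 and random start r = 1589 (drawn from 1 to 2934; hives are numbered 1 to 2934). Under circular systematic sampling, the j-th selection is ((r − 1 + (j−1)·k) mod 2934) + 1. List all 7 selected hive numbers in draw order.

1589, 2016, 2443, 2870, 363, 790, 1217

Selection 1: 1589
Selection 2: 1589 + 427 = 2016
Selection 3: 2016 + 427 = 2443
Selection 4: 2443 + 427 = 2870
Selection 5: 2870 + 427 = 3297 → 3297 − 2934 = 363
Selection 6: 363 + 427 = 790
Selection 7: 790 + 427 = 1217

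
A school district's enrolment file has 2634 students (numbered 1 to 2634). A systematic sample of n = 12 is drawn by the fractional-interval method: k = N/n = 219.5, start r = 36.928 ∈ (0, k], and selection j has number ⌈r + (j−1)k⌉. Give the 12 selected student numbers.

j=1: r + 0k = 36.928 → ⌈·⌉ = 37
j=2: r + 1k = 256.428 → ⌈·⌉ = 257
j=3: r + 2k = 475.928 → ⌈·⌉ = 476
j=4: r + 3k = 695.428 → ⌈·⌉ = 696
j=5: r + 4k = 914.928 → ⌈·⌉ = 915
j=6: r + 5k = 1134.428 → ⌈·⌉ = 1135
j=7: r + 6k = 1353.928 → ⌈·⌉ = 1354
j=8: r + 7k = 1573.428 → ⌈·⌉ = 1574
j=9: r + 8k = 1792.928 → ⌈·⌉ = 1793
j=10: r + 9k = 2012.428 → ⌈·⌉ = 2013
j=11: r + 10k = 2231.928 → ⌈·⌉ = 2232
j=12: r + 11k = 2451.428 → ⌈·⌉ = 2452

37, 257, 476, 696, 915, 1135, 1354, 1574, 1793, 2013, 2232, 2452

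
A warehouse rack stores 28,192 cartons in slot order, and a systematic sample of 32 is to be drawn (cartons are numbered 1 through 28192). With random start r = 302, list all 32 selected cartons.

302, 1183, 2064, 2945, 3826, 4707, 5588, 6469, 7350, 8231, 9112, 9993, 10874, 11755, 12636, 13517, 14398, 15279, 16160, 17041, 17922, 18803, 19684, 20565, 21446, 22327, 23208, 24089, 24970, 25851, 26732, 27613

k = N/n = 28192/32 = 881
carton 1: 302
carton 2: 302 + 881 = 1183
carton 3: 1183 + 881 = 2064
carton 4: 2064 + 881 = 2945
carton 5: 2945 + 881 = 3826
carton 6: 3826 + 881 = 4707
carton 7: 4707 + 881 = 5588
carton 8: 5588 + 881 = 6469
carton 9: 6469 + 881 = 7350
carton 10: 7350 + 881 = 8231
carton 11: 8231 + 881 = 9112
carton 12: 9112 + 881 = 9993
carton 13: 9993 + 881 = 10874
carton 14: 10874 + 881 = 11755
carton 15: 11755 + 881 = 12636
carton 16: 12636 + 881 = 13517
carton 17: 13517 + 881 = 14398
carton 18: 14398 + 881 = 15279
carton 19: 15279 + 881 = 16160
carton 20: 16160 + 881 = 17041
carton 21: 17041 + 881 = 17922
carton 22: 17922 + 881 = 18803
carton 23: 18803 + 881 = 19684
carton 24: 19684 + 881 = 20565
carton 25: 20565 + 881 = 21446
carton 26: 21446 + 881 = 22327
carton 27: 22327 + 881 = 23208
carton 28: 23208 + 881 = 24089
carton 29: 24089 + 881 = 24970
carton 30: 24970 + 881 = 25851
carton 31: 25851 + 881 = 26732
carton 32: 26732 + 881 = 27613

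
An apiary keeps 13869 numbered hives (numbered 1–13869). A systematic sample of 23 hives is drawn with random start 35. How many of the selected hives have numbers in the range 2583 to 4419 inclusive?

k = 13869/23 = 603
First selection ≥ 2583: 35 + ⌈(2583−35)/603⌉·603 = 35 + 5×603 = 3050
Last selection ≤ 4419: 35 + ⌊(4419−35)/603⌋·603 = 35 + 7×603 = 4256
Count = 7 − 5 + 1 = 3

3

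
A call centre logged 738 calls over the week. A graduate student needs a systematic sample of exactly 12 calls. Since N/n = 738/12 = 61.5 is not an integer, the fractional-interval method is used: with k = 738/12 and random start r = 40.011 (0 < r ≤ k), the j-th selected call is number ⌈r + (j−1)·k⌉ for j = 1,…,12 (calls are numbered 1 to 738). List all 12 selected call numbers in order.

j=1: r + 0k = 40.011 → ⌈·⌉ = 41
j=2: r + 1k = 101.511 → ⌈·⌉ = 102
j=3: r + 2k = 163.011 → ⌈·⌉ = 164
j=4: r + 3k = 224.511 → ⌈·⌉ = 225
j=5: r + 4k = 286.011 → ⌈·⌉ = 287
j=6: r + 5k = 347.511 → ⌈·⌉ = 348
j=7: r + 6k = 409.011 → ⌈·⌉ = 410
j=8: r + 7k = 470.511 → ⌈·⌉ = 471
j=9: r + 8k = 532.011 → ⌈·⌉ = 533
j=10: r + 9k = 593.511 → ⌈·⌉ = 594
j=11: r + 10k = 655.011 → ⌈·⌉ = 656
j=12: r + 11k = 716.511 → ⌈·⌉ = 717

41, 102, 164, 225, 287, 348, 410, 471, 533, 594, 656, 717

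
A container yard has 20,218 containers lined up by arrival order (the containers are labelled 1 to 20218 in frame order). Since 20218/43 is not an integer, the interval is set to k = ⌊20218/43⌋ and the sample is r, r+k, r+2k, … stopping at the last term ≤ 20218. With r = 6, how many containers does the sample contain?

44

k = ⌊20218/43⌋ = 470
Achieved size = ⌊(20218 − 6)/470⌋ + 1 = ⌊20212/470⌋ + 1 = 43 + 1 = 44
(last selection: 6 + 43×470 = 20216 ≤ 20218; next would be 20686 > 20218)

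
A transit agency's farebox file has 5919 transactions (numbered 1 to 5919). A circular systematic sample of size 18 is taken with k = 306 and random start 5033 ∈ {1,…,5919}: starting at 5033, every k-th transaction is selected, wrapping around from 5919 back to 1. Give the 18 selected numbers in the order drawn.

5033, 5339, 5645, 32, 338, 644, 950, 1256, 1562, 1868, 2174, 2480, 2786, 3092, 3398, 3704, 4010, 4316

Selection 1: 5033
Selection 2: 5033 + 306 = 5339
Selection 3: 5339 + 306 = 5645
Selection 4: 5645 + 306 = 5951 → 5951 − 5919 = 32
Selection 5: 32 + 306 = 338
Selection 6: 338 + 306 = 644
Selection 7: 644 + 306 = 950
Selection 8: 950 + 306 = 1256
Selection 9: 1256 + 306 = 1562
Selection 10: 1562 + 306 = 1868
Selection 11: 1868 + 306 = 2174
Selection 12: 2174 + 306 = 2480
Selection 13: 2480 + 306 = 2786
Selection 14: 2786 + 306 = 3092
Selection 15: 3092 + 306 = 3398
Selection 16: 3398 + 306 = 3704
Selection 17: 3704 + 306 = 4010
Selection 18: 4010 + 306 = 4316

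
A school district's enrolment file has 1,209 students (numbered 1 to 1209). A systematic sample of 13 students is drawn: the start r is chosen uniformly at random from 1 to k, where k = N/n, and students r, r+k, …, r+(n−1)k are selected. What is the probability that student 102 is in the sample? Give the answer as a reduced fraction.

k = 1209/13 = 93.
Student 102 is selected iff r ≡ 102 (mod 93); exactly one such r in {1,…,93}.
Inclusion probability = 1/93.

1/93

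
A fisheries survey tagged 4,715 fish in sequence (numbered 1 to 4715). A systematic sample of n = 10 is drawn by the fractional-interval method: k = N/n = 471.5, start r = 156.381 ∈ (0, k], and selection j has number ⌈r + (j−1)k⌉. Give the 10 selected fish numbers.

j=1: r + 0k = 156.381 → ⌈·⌉ = 157
j=2: r + 1k = 627.881 → ⌈·⌉ = 628
j=3: r + 2k = 1099.381 → ⌈·⌉ = 1100
j=4: r + 3k = 1570.881 → ⌈·⌉ = 1571
j=5: r + 4k = 2042.381 → ⌈·⌉ = 2043
j=6: r + 5k = 2513.881 → ⌈·⌉ = 2514
j=7: r + 6k = 2985.381 → ⌈·⌉ = 2986
j=8: r + 7k = 3456.881 → ⌈·⌉ = 3457
j=9: r + 8k = 3928.381 → ⌈·⌉ = 3929
j=10: r + 9k = 4399.881 → ⌈·⌉ = 4400

157, 628, 1100, 1571, 2043, 2514, 2986, 3457, 3929, 4400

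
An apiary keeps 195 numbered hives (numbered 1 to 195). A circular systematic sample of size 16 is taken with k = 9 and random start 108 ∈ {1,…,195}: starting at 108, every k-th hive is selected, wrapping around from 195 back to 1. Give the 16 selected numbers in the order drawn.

108, 117, 126, 135, 144, 153, 162, 171, 180, 189, 3, 12, 21, 30, 39, 48

Selection 1: 108
Selection 2: 108 + 9 = 117
Selection 3: 117 + 9 = 126
Selection 4: 126 + 9 = 135
Selection 5: 135 + 9 = 144
Selection 6: 144 + 9 = 153
Selection 7: 153 + 9 = 162
Selection 8: 162 + 9 = 171
Selection 9: 171 + 9 = 180
Selection 10: 180 + 9 = 189
Selection 11: 189 + 9 = 198 → 198 − 195 = 3
Selection 12: 3 + 9 = 12
Selection 13: 12 + 9 = 21
Selection 14: 21 + 9 = 30
Selection 15: 30 + 9 = 39
Selection 16: 39 + 9 = 48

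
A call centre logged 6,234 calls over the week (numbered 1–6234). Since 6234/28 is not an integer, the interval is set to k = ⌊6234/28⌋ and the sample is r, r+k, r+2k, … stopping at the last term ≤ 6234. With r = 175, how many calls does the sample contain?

k = ⌊6234/28⌋ = 222
Achieved size = ⌊(6234 − 175)/222⌋ + 1 = ⌊6059/222⌋ + 1 = 27 + 1 = 28
(last selection: 175 + 27×222 = 6169 ≤ 6234; next would be 6391 > 6234)

28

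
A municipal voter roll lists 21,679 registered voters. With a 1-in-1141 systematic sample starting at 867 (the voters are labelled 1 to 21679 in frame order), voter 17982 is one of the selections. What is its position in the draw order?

16

k = 1141
position = (17982 − 867)/1141 + 1 = 17115/1141 + 1 = 15 + 1 = 16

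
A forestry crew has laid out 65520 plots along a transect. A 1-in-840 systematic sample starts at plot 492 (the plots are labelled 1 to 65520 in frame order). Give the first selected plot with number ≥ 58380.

k = 840
Steps past start: ⌈(58380 − 492)/840⌉ = ⌈57888/840⌉ = 69
Selected plot: 492 + 69×840 = 58452

58452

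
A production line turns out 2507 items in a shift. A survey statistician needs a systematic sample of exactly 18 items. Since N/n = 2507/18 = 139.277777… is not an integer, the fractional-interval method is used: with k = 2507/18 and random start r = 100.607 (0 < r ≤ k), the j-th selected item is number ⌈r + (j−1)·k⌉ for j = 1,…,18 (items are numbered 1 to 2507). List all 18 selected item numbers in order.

101, 240, 380, 519, 658, 797, 937, 1076, 1215, 1355, 1494, 1633, 1772, 1912, 2051, 2190, 2330, 2469

j=1: r + 0k = 100.607 → ⌈·⌉ = 101
j=2: r + 1k = 239.884777… → ⌈·⌉ = 240
j=3: r + 2k = 379.162555… → ⌈·⌉ = 380
j=4: r + 3k = 518.440333… → ⌈·⌉ = 519
j=5: r + 4k = 657.718111… → ⌈·⌉ = 658
j=6: r + 5k = 796.995888… → ⌈·⌉ = 797
j=7: r + 6k = 936.273666… → ⌈·⌉ = 937
j=8: r + 7k = 1075.551444… → ⌈·⌉ = 1076
j=9: r + 8k = 1214.829222… → ⌈·⌉ = 1215
j=10: r + 9k = 1354.107 → ⌈·⌉ = 1355
j=11: r + 10k = 1493.384777… → ⌈·⌉ = 1494
j=12: r + 11k = 1632.662555… → ⌈·⌉ = 1633
j=13: r + 12k = 1771.940333… → ⌈·⌉ = 1772
j=14: r + 13k = 1911.218111… → ⌈·⌉ = 1912
j=15: r + 14k = 2050.495888… → ⌈·⌉ = 2051
j=16: r + 15k = 2189.773666… → ⌈·⌉ = 2190
j=17: r + 16k = 2329.051444… → ⌈·⌉ = 2330
j=18: r + 17k = 2468.329222… → ⌈·⌉ = 2469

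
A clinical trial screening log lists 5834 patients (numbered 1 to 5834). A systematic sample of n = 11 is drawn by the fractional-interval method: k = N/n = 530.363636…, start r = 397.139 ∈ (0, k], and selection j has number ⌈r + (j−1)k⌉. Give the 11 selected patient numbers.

398, 928, 1458, 1989, 2519, 3049, 3580, 4110, 4641, 5171, 5701

j=1: r + 0k = 397.139 → ⌈·⌉ = 398
j=2: r + 1k = 927.502636… → ⌈·⌉ = 928
j=3: r + 2k = 1457.866272… → ⌈·⌉ = 1458
j=4: r + 3k = 1988.229909… → ⌈·⌉ = 1989
j=5: r + 4k = 2518.593545… → ⌈·⌉ = 2519
j=6: r + 5k = 3048.957181… → ⌈·⌉ = 3049
j=7: r + 6k = 3579.320818… → ⌈·⌉ = 3580
j=8: r + 7k = 4109.684454… → ⌈·⌉ = 4110
j=9: r + 8k = 4640.048090… → ⌈·⌉ = 4641
j=10: r + 9k = 5170.411727… → ⌈·⌉ = 5171
j=11: r + 10k = 5700.775363… → ⌈·⌉ = 5701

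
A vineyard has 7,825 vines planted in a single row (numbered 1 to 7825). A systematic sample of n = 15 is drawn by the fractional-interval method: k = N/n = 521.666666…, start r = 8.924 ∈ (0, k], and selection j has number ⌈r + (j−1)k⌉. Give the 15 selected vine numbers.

9, 531, 1053, 1574, 2096, 2618, 3139, 3661, 4183, 4704, 5226, 5748, 6269, 6791, 7313

j=1: r + 0k = 8.924 → ⌈·⌉ = 9
j=2: r + 1k = 530.590666… → ⌈·⌉ = 531
j=3: r + 2k = 1052.257333… → ⌈·⌉ = 1053
j=4: r + 3k = 1573.924 → ⌈·⌉ = 1574
j=5: r + 4k = 2095.590666… → ⌈·⌉ = 2096
j=6: r + 5k = 2617.257333… → ⌈·⌉ = 2618
j=7: r + 6k = 3138.924 → ⌈·⌉ = 3139
j=8: r + 7k = 3660.590666… → ⌈·⌉ = 3661
j=9: r + 8k = 4182.257333… → ⌈·⌉ = 4183
j=10: r + 9k = 4703.924 → ⌈·⌉ = 4704
j=11: r + 10k = 5225.590666… → ⌈·⌉ = 5226
j=12: r + 11k = 5747.257333… → ⌈·⌉ = 5748
j=13: r + 12k = 6268.924 → ⌈·⌉ = 6269
j=14: r + 13k = 6790.590666… → ⌈·⌉ = 6791
j=15: r + 14k = 7312.257333… → ⌈·⌉ = 7313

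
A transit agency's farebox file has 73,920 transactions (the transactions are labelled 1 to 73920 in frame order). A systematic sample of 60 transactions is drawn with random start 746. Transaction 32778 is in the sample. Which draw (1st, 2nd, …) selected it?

k = 73920/60 = 1232
position = (32778 − 746)/1232 + 1 = 32032/1232 + 1 = 26 + 1 = 27

27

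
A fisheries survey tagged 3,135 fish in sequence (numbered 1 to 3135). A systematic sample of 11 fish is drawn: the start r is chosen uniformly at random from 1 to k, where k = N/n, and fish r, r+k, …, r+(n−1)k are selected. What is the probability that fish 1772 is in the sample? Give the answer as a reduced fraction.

1/285

k = 3135/11 = 285.
Fish 1772 is selected iff r ≡ 1772 (mod 285); exactly one such r in {1,…,285}.
Inclusion probability = 1/285.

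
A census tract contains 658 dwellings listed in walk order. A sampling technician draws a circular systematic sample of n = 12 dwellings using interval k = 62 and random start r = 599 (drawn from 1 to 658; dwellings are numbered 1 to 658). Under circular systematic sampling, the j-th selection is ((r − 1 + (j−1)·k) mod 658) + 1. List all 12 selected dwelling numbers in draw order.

599, 3, 65, 127, 189, 251, 313, 375, 437, 499, 561, 623

Selection 1: 599
Selection 2: 599 + 62 = 661 → 661 − 658 = 3
Selection 3: 3 + 62 = 65
Selection 4: 65 + 62 = 127
Selection 5: 127 + 62 = 189
Selection 6: 189 + 62 = 251
Selection 7: 251 + 62 = 313
Selection 8: 313 + 62 = 375
Selection 9: 375 + 62 = 437
Selection 10: 437 + 62 = 499
Selection 11: 499 + 62 = 561
Selection 12: 561 + 62 = 623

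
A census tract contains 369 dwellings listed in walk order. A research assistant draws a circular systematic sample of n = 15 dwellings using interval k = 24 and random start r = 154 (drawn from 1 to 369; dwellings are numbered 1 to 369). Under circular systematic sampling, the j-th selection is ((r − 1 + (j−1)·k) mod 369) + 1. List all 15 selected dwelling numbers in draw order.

154, 178, 202, 226, 250, 274, 298, 322, 346, 1, 25, 49, 73, 97, 121

Selection 1: 154
Selection 2: 154 + 24 = 178
Selection 3: 178 + 24 = 202
Selection 4: 202 + 24 = 226
Selection 5: 226 + 24 = 250
Selection 6: 250 + 24 = 274
Selection 7: 274 + 24 = 298
Selection 8: 298 + 24 = 322
Selection 9: 322 + 24 = 346
Selection 10: 346 + 24 = 370 → 370 − 369 = 1
Selection 11: 1 + 24 = 25
Selection 12: 25 + 24 = 49
Selection 13: 49 + 24 = 73
Selection 14: 73 + 24 = 97
Selection 15: 97 + 24 = 121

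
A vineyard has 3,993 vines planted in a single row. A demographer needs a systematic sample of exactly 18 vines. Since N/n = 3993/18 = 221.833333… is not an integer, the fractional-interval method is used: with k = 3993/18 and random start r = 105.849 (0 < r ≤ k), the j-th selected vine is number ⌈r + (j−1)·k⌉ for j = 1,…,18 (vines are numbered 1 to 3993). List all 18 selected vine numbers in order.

106, 328, 550, 772, 994, 1216, 1437, 1659, 1881, 2103, 2325, 2547, 2768, 2990, 3212, 3434, 3656, 3878

j=1: r + 0k = 105.849 → ⌈·⌉ = 106
j=2: r + 1k = 327.682333… → ⌈·⌉ = 328
j=3: r + 2k = 549.515666… → ⌈·⌉ = 550
j=4: r + 3k = 771.349 → ⌈·⌉ = 772
j=5: r + 4k = 993.182333… → ⌈·⌉ = 994
j=6: r + 5k = 1215.015666… → ⌈·⌉ = 1216
j=7: r + 6k = 1436.849 → ⌈·⌉ = 1437
j=8: r + 7k = 1658.682333… → ⌈·⌉ = 1659
j=9: r + 8k = 1880.515666… → ⌈·⌉ = 1881
j=10: r + 9k = 2102.349 → ⌈·⌉ = 2103
j=11: r + 10k = 2324.182333… → ⌈·⌉ = 2325
j=12: r + 11k = 2546.015666… → ⌈·⌉ = 2547
j=13: r + 12k = 2767.849 → ⌈·⌉ = 2768
j=14: r + 13k = 2989.682333… → ⌈·⌉ = 2990
j=15: r + 14k = 3211.515666… → ⌈·⌉ = 3212
j=16: r + 15k = 3433.349 → ⌈·⌉ = 3434
j=17: r + 16k = 3655.182333… → ⌈·⌉ = 3656
j=18: r + 17k = 3877.015666… → ⌈·⌉ = 3878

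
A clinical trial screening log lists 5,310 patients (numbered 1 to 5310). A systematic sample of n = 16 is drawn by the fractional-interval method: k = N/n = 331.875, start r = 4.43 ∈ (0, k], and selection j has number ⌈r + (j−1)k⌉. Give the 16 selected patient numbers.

j=1: r + 0k = 4.43 → ⌈·⌉ = 5
j=2: r + 1k = 336.305 → ⌈·⌉ = 337
j=3: r + 2k = 668.18 → ⌈·⌉ = 669
j=4: r + 3k = 1000.055 → ⌈·⌉ = 1001
j=5: r + 4k = 1331.93 → ⌈·⌉ = 1332
j=6: r + 5k = 1663.805 → ⌈·⌉ = 1664
j=7: r + 6k = 1995.68 → ⌈·⌉ = 1996
j=8: r + 7k = 2327.555 → ⌈·⌉ = 2328
j=9: r + 8k = 2659.43 → ⌈·⌉ = 2660
j=10: r + 9k = 2991.305 → ⌈·⌉ = 2992
j=11: r + 10k = 3323.18 → ⌈·⌉ = 3324
j=12: r + 11k = 3655.055 → ⌈·⌉ = 3656
j=13: r + 12k = 3986.93 → ⌈·⌉ = 3987
j=14: r + 13k = 4318.805 → ⌈·⌉ = 4319
j=15: r + 14k = 4650.68 → ⌈·⌉ = 4651
j=16: r + 15k = 4982.555 → ⌈·⌉ = 4983

5, 337, 669, 1001, 1332, 1664, 1996, 2328, 2660, 2992, 3324, 3656, 3987, 4319, 4651, 4983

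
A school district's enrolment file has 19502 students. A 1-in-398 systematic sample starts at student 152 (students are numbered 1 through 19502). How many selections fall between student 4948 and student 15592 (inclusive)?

26

k = 398
First selection ≥ 4948: 152 + ⌈(4948−152)/398⌉·398 = 152 + 13×398 = 5326
Last selection ≤ 15592: 152 + ⌊(15592−152)/398⌋·398 = 152 + 38×398 = 15276
Count = 38 − 13 + 1 = 26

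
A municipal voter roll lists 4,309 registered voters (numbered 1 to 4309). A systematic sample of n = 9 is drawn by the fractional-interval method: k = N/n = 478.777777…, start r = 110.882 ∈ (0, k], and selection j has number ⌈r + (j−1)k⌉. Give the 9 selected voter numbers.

j=1: r + 0k = 110.882 → ⌈·⌉ = 111
j=2: r + 1k = 589.659777… → ⌈·⌉ = 590
j=3: r + 2k = 1068.437555… → ⌈·⌉ = 1069
j=4: r + 3k = 1547.215333… → ⌈·⌉ = 1548
j=5: r + 4k = 2025.993111… → ⌈·⌉ = 2026
j=6: r + 5k = 2504.770888… → ⌈·⌉ = 2505
j=7: r + 6k = 2983.548666… → ⌈·⌉ = 2984
j=8: r + 7k = 3462.326444… → ⌈·⌉ = 3463
j=9: r + 8k = 3941.104222… → ⌈·⌉ = 3942

111, 590, 1069, 1548, 2026, 2505, 2984, 3463, 3942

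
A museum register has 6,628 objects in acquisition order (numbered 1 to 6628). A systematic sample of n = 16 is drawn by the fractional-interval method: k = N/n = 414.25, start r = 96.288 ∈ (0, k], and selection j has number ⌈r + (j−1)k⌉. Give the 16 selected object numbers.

97, 511, 925, 1340, 1754, 2168, 2582, 2997, 3411, 3825, 4239, 4654, 5068, 5482, 5896, 6311

j=1: r + 0k = 96.288 → ⌈·⌉ = 97
j=2: r + 1k = 510.538 → ⌈·⌉ = 511
j=3: r + 2k = 924.788 → ⌈·⌉ = 925
j=4: r + 3k = 1339.038 → ⌈·⌉ = 1340
j=5: r + 4k = 1753.288 → ⌈·⌉ = 1754
j=6: r + 5k = 2167.538 → ⌈·⌉ = 2168
j=7: r + 6k = 2581.788 → ⌈·⌉ = 2582
j=8: r + 7k = 2996.038 → ⌈·⌉ = 2997
j=9: r + 8k = 3410.288 → ⌈·⌉ = 3411
j=10: r + 9k = 3824.538 → ⌈·⌉ = 3825
j=11: r + 10k = 4238.788 → ⌈·⌉ = 4239
j=12: r + 11k = 4653.038 → ⌈·⌉ = 4654
j=13: r + 12k = 5067.288 → ⌈·⌉ = 5068
j=14: r + 13k = 5481.538 → ⌈·⌉ = 5482
j=15: r + 14k = 5895.788 → ⌈·⌉ = 5896
j=16: r + 15k = 6310.038 → ⌈·⌉ = 6311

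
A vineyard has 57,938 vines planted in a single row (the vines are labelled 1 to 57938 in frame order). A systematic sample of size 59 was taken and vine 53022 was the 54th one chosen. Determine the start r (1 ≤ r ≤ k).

976

k = 57938/59 = 982
r = 53022 − (54−1)×982 = 53022 − 52046 = 976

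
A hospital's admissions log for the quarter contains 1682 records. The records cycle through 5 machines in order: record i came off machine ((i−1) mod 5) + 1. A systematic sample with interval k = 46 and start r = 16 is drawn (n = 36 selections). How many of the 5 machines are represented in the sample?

5

Consecutive selections differ by k = 46, so their machine numbers differ by 46 mod 5 = 1.
gcd(46, 5) = 1, so the sample visits 5/1 = 5 distinct residues mod 5.
Start 16 is machine 1; the machines hit are 1, 2, 3, 4, 5.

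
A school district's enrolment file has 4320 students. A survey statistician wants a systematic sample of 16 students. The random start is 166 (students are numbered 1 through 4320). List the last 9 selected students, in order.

k = N/n = 4320/16 = 270
8th selection = 166 + 7×270 = 2056
9th: 2056 + 270 = 2326
10th: 2326 + 270 = 2596
11th: 2596 + 270 = 2866
12th: 2866 + 270 = 3136
13th: 3136 + 270 = 3406
14th: 3406 + 270 = 3676
15th: 3676 + 270 = 3946
16th: 3946 + 270 = 4216

2056, 2326, 2596, 2866, 3136, 3406, 3676, 3946, 4216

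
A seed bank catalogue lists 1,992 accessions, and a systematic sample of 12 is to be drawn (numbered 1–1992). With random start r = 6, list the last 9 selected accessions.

k = N/n = 1992/12 = 166
4th selection = 6 + 3×166 = 504
5th: 504 + 166 = 670
6th: 670 + 166 = 836
7th: 836 + 166 = 1002
8th: 1002 + 166 = 1168
9th: 1168 + 166 = 1334
10th: 1334 + 166 = 1500
11th: 1500 + 166 = 1666
12th: 1666 + 166 = 1832

504, 670, 836, 1002, 1168, 1334, 1500, 1666, 1832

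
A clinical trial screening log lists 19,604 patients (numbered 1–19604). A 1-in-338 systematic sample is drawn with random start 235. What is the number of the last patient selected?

19501

k = 338
58th selection = r + (58−1)·k = 235 + 57×338 = 235 + 19266 = 19501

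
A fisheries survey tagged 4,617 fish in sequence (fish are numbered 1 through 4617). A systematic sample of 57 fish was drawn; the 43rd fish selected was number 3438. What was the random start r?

k = 4617/57 = 81
r = 3438 − (43−1)×81 = 3438 − 3402 = 36

36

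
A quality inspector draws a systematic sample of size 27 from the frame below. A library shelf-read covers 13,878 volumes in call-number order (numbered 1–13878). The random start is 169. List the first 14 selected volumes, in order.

169, 683, 1197, 1711, 2225, 2739, 3253, 3767, 4281, 4795, 5309, 5823, 6337, 6851

k = N/n = 13878/27 = 514
volume 1: 169
volume 2: 169 + 514 = 683
volume 3: 683 + 514 = 1197
volume 4: 1197 + 514 = 1711
volume 5: 1711 + 514 = 2225
volume 6: 2225 + 514 = 2739
volume 7: 2739 + 514 = 3253
volume 8: 3253 + 514 = 3767
volume 9: 3767 + 514 = 4281
volume 10: 4281 + 514 = 4795
volume 11: 4795 + 514 = 5309
volume 12: 5309 + 514 = 5823
volume 13: 5823 + 514 = 6337
volume 14: 6337 + 514 = 6851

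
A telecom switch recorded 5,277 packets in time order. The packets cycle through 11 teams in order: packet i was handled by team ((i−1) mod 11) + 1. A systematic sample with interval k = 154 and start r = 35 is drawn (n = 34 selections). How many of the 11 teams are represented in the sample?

1

Consecutive selections differ by k = 154, so their team numbers differ by 154 mod 11 = 0.
gcd(154, 11) = 11, so the sample visits 11/11 = 1 distinct residues mod 11.
Start 35 is team 2; the teams hit are 2.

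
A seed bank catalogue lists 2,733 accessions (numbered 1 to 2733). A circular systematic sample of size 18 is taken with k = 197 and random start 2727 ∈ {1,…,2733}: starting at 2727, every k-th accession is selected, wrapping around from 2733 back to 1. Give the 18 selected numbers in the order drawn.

2727, 191, 388, 585, 782, 979, 1176, 1373, 1570, 1767, 1964, 2161, 2358, 2555, 19, 216, 413, 610

Selection 1: 2727
Selection 2: 2727 + 197 = 2924 → 2924 − 2733 = 191
Selection 3: 191 + 197 = 388
Selection 4: 388 + 197 = 585
Selection 5: 585 + 197 = 782
Selection 6: 782 + 197 = 979
Selection 7: 979 + 197 = 1176
Selection 8: 1176 + 197 = 1373
Selection 9: 1373 + 197 = 1570
Selection 10: 1570 + 197 = 1767
Selection 11: 1767 + 197 = 1964
Selection 12: 1964 + 197 = 2161
Selection 13: 2161 + 197 = 2358
Selection 14: 2358 + 197 = 2555
Selection 15: 2555 + 197 = 2752 → 2752 − 2733 = 19
Selection 16: 19 + 197 = 216
Selection 17: 216 + 197 = 413
Selection 18: 413 + 197 = 610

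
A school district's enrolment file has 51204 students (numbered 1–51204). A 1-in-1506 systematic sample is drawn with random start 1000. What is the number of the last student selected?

50698

k = 1506
34th selection = r + (34−1)·k = 1000 + 33×1506 = 1000 + 49698 = 50698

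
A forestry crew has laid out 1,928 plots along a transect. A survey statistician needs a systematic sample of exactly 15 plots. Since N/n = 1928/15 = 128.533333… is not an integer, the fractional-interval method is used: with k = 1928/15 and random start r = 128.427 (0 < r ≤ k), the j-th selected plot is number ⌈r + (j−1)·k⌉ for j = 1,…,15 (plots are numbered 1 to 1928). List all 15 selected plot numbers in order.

129, 257, 386, 515, 643, 772, 900, 1029, 1157, 1286, 1414, 1543, 1671, 1800, 1928

j=1: r + 0k = 128.427 → ⌈·⌉ = 129
j=2: r + 1k = 256.960333… → ⌈·⌉ = 257
j=3: r + 2k = 385.493666… → ⌈·⌉ = 386
j=4: r + 3k = 514.027 → ⌈·⌉ = 515
j=5: r + 4k = 642.560333… → ⌈·⌉ = 643
j=6: r + 5k = 771.093666… → ⌈·⌉ = 772
j=7: r + 6k = 899.627 → ⌈·⌉ = 900
j=8: r + 7k = 1028.160333… → ⌈·⌉ = 1029
j=9: r + 8k = 1156.693666… → ⌈·⌉ = 1157
j=10: r + 9k = 1285.227 → ⌈·⌉ = 1286
j=11: r + 10k = 1413.760333… → ⌈·⌉ = 1414
j=12: r + 11k = 1542.293666… → ⌈·⌉ = 1543
j=13: r + 12k = 1670.827 → ⌈·⌉ = 1671
j=14: r + 13k = 1799.360333… → ⌈·⌉ = 1800
j=15: r + 14k = 1927.893666… → ⌈·⌉ = 1928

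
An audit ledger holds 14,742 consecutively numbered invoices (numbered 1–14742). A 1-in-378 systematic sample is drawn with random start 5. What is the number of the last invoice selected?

14369

k = 378
39th selection = r + (39−1)·k = 5 + 38×378 = 5 + 14364 = 14369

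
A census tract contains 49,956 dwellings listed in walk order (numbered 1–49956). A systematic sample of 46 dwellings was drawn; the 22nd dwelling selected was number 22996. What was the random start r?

k = 49956/46 = 1086
r = 22996 − (22−1)×1086 = 22996 − 22806 = 190

190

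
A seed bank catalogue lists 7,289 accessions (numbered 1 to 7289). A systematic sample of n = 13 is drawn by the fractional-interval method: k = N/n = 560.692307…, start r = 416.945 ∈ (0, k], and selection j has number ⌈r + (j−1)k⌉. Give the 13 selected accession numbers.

j=1: r + 0k = 416.945 → ⌈·⌉ = 417
j=2: r + 1k = 977.637307… → ⌈·⌉ = 978
j=3: r + 2k = 1538.329615… → ⌈·⌉ = 1539
j=4: r + 3k = 2099.021923… → ⌈·⌉ = 2100
j=5: r + 4k = 2659.714230… → ⌈·⌉ = 2660
j=6: r + 5k = 3220.406538… → ⌈·⌉ = 3221
j=7: r + 6k = 3781.098846… → ⌈·⌉ = 3782
j=8: r + 7k = 4341.791153… → ⌈·⌉ = 4342
j=9: r + 8k = 4902.483461… → ⌈·⌉ = 4903
j=10: r + 9k = 5463.175769… → ⌈·⌉ = 5464
j=11: r + 10k = 6023.868076… → ⌈·⌉ = 6024
j=12: r + 11k = 6584.560384… → ⌈·⌉ = 6585
j=13: r + 12k = 7145.252692… → ⌈·⌉ = 7146

417, 978, 1539, 2100, 2660, 3221, 3782, 4342, 4903, 5464, 6024, 6585, 7146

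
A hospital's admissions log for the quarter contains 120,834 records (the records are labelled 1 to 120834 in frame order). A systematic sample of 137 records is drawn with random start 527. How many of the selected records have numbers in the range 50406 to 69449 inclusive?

k = 120834/137 = 882
First selection ≥ 50406: 527 + ⌈(50406−527)/882⌉·882 = 527 + 57×882 = 50801
Last selection ≤ 69449: 527 + ⌊(69449−527)/882⌋·882 = 527 + 78×882 = 69323
Count = 78 − 57 + 1 = 22

22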